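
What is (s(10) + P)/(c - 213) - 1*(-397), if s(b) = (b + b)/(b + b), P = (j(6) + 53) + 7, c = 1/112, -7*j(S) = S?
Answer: 9463699/23855 ≈ 396.72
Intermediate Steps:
j(S) = -S/7
c = 1/112 ≈ 0.0089286
P = 414/7 (P = (-⅐*6 + 53) + 7 = (-6/7 + 53) + 7 = 365/7 + 7 = 414/7 ≈ 59.143)
s(b) = 1 (s(b) = (2*b)/((2*b)) = (2*b)*(1/(2*b)) = 1)
(s(10) + P)/(c - 213) - 1*(-397) = (1 + 414/7)/(1/112 - 213) - 1*(-397) = 421/(7*(-23855/112)) + 397 = (421/7)*(-112/23855) + 397 = -6736/23855 + 397 = 9463699/23855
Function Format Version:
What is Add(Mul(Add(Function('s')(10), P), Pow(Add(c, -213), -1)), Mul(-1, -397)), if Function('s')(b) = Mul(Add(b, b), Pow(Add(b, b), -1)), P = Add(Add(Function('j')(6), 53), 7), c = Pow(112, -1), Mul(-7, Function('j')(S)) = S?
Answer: Rational(9463699, 23855) ≈ 396.72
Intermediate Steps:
Function('j')(S) = Mul(Rational(-1, 7), S)
c = Rational(1, 112) ≈ 0.0089286
P = Rational(414, 7) (P = Add(Add(Mul(Rational(-1, 7), 6), 53), 7) = Add(Add(Rational(-6, 7), 53), 7) = Add(Rational(365, 7), 7) = Rational(414, 7) ≈ 59.143)
Function('s')(b) = 1 (Function('s')(b) = Mul(Mul(2, b), Pow(Mul(2, b), -1)) = Mul(Mul(2, b), Mul(Rational(1, 2), Pow(b, -1))) = 1)
Add(Mul(Add(Function('s')(10), P), Pow(Add(c, -213), -1)), Mul(-1, -397)) = Add(Mul(Add(1, Rational(414, 7)), Pow(Add(Rational(1, 112), -213), -1)), Mul(-1, -397)) = Add(Mul(Rational(421, 7), Pow(Rational(-23855, 112), -1)), 397) = Add(Mul(Rational(421, 7), Rational(-112, 23855)), 397) = Add(Rational(-6736, 23855), 397) = Rational(9463699, 23855)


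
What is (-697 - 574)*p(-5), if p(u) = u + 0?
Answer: 6355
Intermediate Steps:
p(u) = u
(-697 - 574)*p(-5) = (-697 - 574)*(-5) = -1271*(-5) = 6355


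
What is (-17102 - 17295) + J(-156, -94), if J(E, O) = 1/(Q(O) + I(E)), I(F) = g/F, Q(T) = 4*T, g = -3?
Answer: -672495799/19551 ≈ -34397.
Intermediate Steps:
I(F) = -3/F
J(E, O) = 1/(-3/E + 4*O) (J(E, O) = 1/(4*O - 3/E) = 1/(-3/E + 4*O))
(-17102 - 17295) + J(-156, -94) = (-17102 - 17295) - 156/(-3 + 4*(-156)*(-94)) = -34397 - 156/(-3 + 58656) = -34397 - 156/58653 = -34397 - 156*1/58653 = -34397 - 52/19551 = -672495799/19551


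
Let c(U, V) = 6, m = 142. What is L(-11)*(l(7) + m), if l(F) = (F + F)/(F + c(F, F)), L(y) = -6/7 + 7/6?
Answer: 310/7 ≈ 44.286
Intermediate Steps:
L(y) = 13/42 (L(y) = -6*⅐ + 7*(⅙) = -6/7 + 7/6 = 13/42)
l(F) = 2*F/(6 + F) (l(F) = (F + F)/(F + 6) = (2*F)/(6 + F) = 2*F/(6 + F))
L(-11)*(l(7) + m) = 13*(2*7/(6 + 7) + 142)/42 = 13*(2*7/13 + 142)/42 = 13*(2*7*(1/13) + 142)/42 = 13*(14/13 + 142)/42 = (13/42)*(1860/13) = 310/7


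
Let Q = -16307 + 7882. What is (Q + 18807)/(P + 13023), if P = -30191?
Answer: -179/296 ≈ -0.60473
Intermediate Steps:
Q = -8425
(Q + 18807)/(P + 13023) = (-8425 + 18807)/(-30191 + 13023) = 10382/(-17168) = 10382*(-1/17168) = -179/296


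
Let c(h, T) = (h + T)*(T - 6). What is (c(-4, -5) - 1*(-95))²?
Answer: 37636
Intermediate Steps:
c(h, T) = (-6 + T)*(T + h) (c(h, T) = (T + h)*(-6 + T) = (-6 + T)*(T + h))
(c(-4, -5) - 1*(-95))² = (((-5)² - 6*(-5) - 6*(-4) - 5*(-4)) - 1*(-95))² = ((25 + 30 + 24 + 20) + 95)² = (99 + 95)² = 194² = 37636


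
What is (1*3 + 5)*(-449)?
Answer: -3592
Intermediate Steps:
(1*3 + 5)*(-449) = (3 + 5)*(-449) = 8*(-449) = -3592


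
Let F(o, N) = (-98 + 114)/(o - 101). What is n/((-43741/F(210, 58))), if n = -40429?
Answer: 646864/4767769 ≈ 0.13567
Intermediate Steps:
F(o, N) = 16/(-101 + o)
n/((-43741/F(210, 58))) = -40429*(-16/(43741*(-101 + 210))) = -40429/((-43741/(16/109))) = -40429/((-43741/(16*(1/109)))) = -40429/((-43741/16/109)) = -40429/((-43741*109/16)) = -40429/(-4767769/16) = -40429*(-16/4767769) = 646864/4767769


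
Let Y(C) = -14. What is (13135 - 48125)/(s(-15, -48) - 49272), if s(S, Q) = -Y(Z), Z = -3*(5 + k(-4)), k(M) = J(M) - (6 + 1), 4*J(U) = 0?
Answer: 17495/24629 ≈ 0.71034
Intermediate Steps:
J(U) = 0 (J(U) = (¼)*0 = 0)
k(M) = -7 (k(M) = 0 - (6 + 1) = 0 - 1*7 = 0 - 7 = -7)
Z = 6 (Z = -3*(5 - 7) = -3*(-2) = 6)
s(S, Q) = 14 (s(S, Q) = -1*(-14) = 14)
(13135 - 48125)/(s(-15, -48) - 49272) = (13135 - 48125)/(14 - 49272) = -34990/(-49258) = -34990*(-1/49258) = 17495/24629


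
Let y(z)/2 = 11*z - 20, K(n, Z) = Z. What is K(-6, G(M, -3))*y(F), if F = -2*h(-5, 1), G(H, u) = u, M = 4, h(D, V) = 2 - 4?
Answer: -144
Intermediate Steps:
h(D, V) = -2
F = 4 (F = -2*(-2) = 4)
y(z) = -40 + 22*z (y(z) = 2*(11*z - 20) = 2*(-20 + 11*z) = -40 + 22*z)
K(-6, G(M, -3))*y(F) = -3*(-40 + 22*4) = -3*(-40 + 88) = -3*48 = -144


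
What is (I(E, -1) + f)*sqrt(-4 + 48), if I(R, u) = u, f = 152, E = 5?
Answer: 302*sqrt(11) ≈ 1001.6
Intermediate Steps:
(I(E, -1) + f)*sqrt(-4 + 48) = (-1 + 152)*sqrt(-4 + 48) = 151*sqrt(44) = 151*(2*sqrt(11)) = 302*sqrt(11)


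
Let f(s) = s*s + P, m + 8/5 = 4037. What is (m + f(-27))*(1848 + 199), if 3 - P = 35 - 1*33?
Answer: 48773869/5 ≈ 9.7548e+6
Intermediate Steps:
m = 20177/5 (m = -8/5 + 4037 = 20177/5 ≈ 4035.4)
P = 1 (P = 3 - (35 - 1*33) = 3 - (35 - 33) = 3 - 1*2 = 3 - 2 = 1)
f(s) = 1 + s**2 (f(s) = s*s + 1 = s**2 + 1 = 1 + s**2)
(m + f(-27))*(1848 + 199) = (20177/5 + (1 + (-27)**2))*(1848 + 199) = (20177/5 + (1 + 729))*2047 = (20177/5 + 730)*2047 = (23827/5)*2047 = 48773869/5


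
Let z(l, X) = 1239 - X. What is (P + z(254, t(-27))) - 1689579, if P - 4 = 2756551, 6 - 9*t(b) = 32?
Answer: 9613961/9 ≈ 1.0682e+6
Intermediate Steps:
t(b) = -26/9 (t(b) = ⅔ - ⅑*32 = ⅔ - 32/9 = -26/9)
P = 2756555 (P = 4 + 2756551 = 2756555)
(P + z(254, t(-27))) - 1689579 = (2756555 + (1239 - 1*(-26/9))) - 1689579 = (2756555 + (1239 + 26/9)) - 1689579 = (2756555 + 11177/9) - 1689579 = 24820172/9 - 1689579 = 9613961/9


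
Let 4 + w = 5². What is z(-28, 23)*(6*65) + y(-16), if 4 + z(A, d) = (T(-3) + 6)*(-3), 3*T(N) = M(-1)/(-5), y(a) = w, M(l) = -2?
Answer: -8715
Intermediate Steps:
w = 21 (w = -4 + 5² = -4 + 25 = 21)
y(a) = 21
T(N) = 2/15 (T(N) = (-2/(-5))/3 = (-2*(-⅕))/3 = (⅓)*(⅖) = 2/15)
z(A, d) = -112/5 (z(A, d) = -4 + (2/15 + 6)*(-3) = -4 + (92/15)*(-3) = -4 - 92/5 = -112/5)
z(-28, 23)*(6*65) + y(-16) = -672*65/5 + 21 = -112/5*390 + 21 = -8736 + 21 = -8715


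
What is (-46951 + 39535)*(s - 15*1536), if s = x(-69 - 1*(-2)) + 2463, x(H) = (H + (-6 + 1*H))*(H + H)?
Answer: 13474872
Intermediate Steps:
x(H) = 2*H*(-6 + 2*H) (x(H) = (H + (-6 + H))*(2*H) = (-6 + 2*H)*(2*H) = 2*H*(-6 + 2*H))
s = 21223 (s = 4*(-69 - 1*(-2))*(-3 + (-69 - 1*(-2))) + 2463 = 4*(-69 + 2)*(-3 + (-69 + 2)) + 2463 = 4*(-67)*(-3 - 67) + 2463 = 4*(-67)*(-70) + 2463 = 18760 + 2463 = 21223)
(-46951 + 39535)*(s - 15*1536) = (-46951 + 39535)*(21223 - 15*1536) = -7416*(21223 - 23040) = -7416*(-1817) = 13474872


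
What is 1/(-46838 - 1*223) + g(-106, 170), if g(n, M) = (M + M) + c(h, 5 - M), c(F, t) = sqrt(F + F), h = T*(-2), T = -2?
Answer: 16000739/47061 + 2*sqrt(2) ≈ 342.83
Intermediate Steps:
h = 4 (h = -2*(-2) = 4)
c(F, t) = sqrt(2)*sqrt(F) (c(F, t) = sqrt(2*F) = sqrt(2)*sqrt(F))
g(n, M) = 2*M + 2*sqrt(2) (g(n, M) = (M + M) + sqrt(2)*sqrt(4) = 2*M + sqrt(2)*2 = 2*M + 2*sqrt(2))
1/(-46838 - 1*223) + g(-106, 170) = 1/(-46838 - 1*223) + (2*170 + 2*sqrt(2)) = 1/(-46838 - 223) + (340 + 2*sqrt(2)) = 1/(-47061) + (340 + 2*sqrt(2)) = -1/47061 + (340 + 2*sqrt(2)) = 16000739/47061 + 2*sqrt(2)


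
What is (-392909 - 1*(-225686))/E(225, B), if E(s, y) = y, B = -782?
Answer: 167223/782 ≈ 213.84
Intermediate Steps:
(-392909 - 1*(-225686))/E(225, B) = (-392909 - 1*(-225686))/(-782) = (-392909 + 225686)*(-1/782) = -167223*(-1/782) = 167223/782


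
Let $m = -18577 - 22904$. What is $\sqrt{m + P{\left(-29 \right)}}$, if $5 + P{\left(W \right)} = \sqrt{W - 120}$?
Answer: $\sqrt{-41486 + i \sqrt{149}} \approx 0.03 + 203.68 i$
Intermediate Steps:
$P{\left(W \right)} = -5 + \sqrt{-120 + W}$ ($P{\left(W \right)} = -5 + \sqrt{W - 120} = -5 + \sqrt{-120 + W}$)
$m = -41481$ ($m = -18577 - 22904 = -41481$)
$\sqrt{m + P{\left(-29 \right)}} = \sqrt{-41481 - \left(5 - \sqrt{-120 - 29}\right)} = \sqrt{-41481 - \left(5 - \sqrt{-149}\right)} = \sqrt{-41481 - \left(5 - i \sqrt{149}\right)} = \sqrt{-41486 + i \sqrt{149}}$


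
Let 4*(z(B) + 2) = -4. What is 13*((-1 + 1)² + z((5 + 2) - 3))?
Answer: -39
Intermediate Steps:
z(B) = -3 (z(B) = -2 + (¼)*(-4) = -2 - 1 = -3)
13*((-1 + 1)² + z((5 + 2) - 3)) = 13*((-1 + 1)² - 3) = 13*(0² - 3) = 13*(0 - 3) = 13*(-3) = -39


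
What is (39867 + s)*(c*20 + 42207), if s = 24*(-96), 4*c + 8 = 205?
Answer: 1622421096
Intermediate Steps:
c = 197/4 (c = -2 + (¼)*205 = -2 + 205/4 = 197/4 ≈ 49.250)
s = -2304
(39867 + s)*(c*20 + 42207) = (39867 - 2304)*((197/4)*20 + 42207) = 37563*(985 + 42207) = 37563*43192 = 1622421096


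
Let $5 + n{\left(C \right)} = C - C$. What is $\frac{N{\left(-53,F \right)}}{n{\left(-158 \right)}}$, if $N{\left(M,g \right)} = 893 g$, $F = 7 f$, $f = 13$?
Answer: $- \frac{81263}{5} \approx -16253.0$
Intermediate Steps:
$n{\left(C \right)} = -5$ ($n{\left(C \right)} = -5 + \left(C - C\right) = -5 + 0 = -5$)
$F = 91$ ($F = 7 \cdot 13 = 91$)
$\frac{N{\left(-53,F \right)}}{n{\left(-158 \right)}} = \frac{893 \cdot 91}{-5} = 81263 \left(- \frac{1}{5}\right) = - \frac{81263}{5}$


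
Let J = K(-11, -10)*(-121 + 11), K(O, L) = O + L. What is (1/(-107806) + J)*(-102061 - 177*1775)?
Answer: -51828012431362/53903 ≈ -9.6151e+8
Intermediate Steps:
K(O, L) = L + O
J = 2310 (J = (-10 - 11)*(-121 + 11) = -21*(-110) = 2310)
(1/(-107806) + J)*(-102061 - 177*1775) = (1/(-107806) + 2310)*(-102061 - 177*1775) = (-1/107806 + 2310)*(-102061 - 314175) = (249031859/107806)*(-416236) = -51828012431362/53903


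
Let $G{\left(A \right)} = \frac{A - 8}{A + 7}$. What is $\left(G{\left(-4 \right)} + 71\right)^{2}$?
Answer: $4489$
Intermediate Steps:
$G{\left(A \right)} = \frac{-8 + A}{7 + A}$
$\left(G{\left(-4 \right)} + 71\right)^{2} = \left(\frac{-8 - 4}{7 - 4} + 71\right)^{2} = \left(\frac{1}{3} \left(-12\right) + 71\right)^{2} = \left(-4 + 71\right)^{2} = 67^{2} = 4489$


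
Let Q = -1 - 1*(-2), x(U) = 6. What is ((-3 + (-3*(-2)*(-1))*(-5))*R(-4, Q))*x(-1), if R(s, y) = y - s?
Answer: 810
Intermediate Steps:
Q = 1 (Q = -1 + 2 = 1)
((-3 + (-3*(-2)*(-1))*(-5))*R(-4, Q))*x(-1) = ((-3 + (-3*(-2)*(-1))*(-5))*(1 - 1*(-4)))*6 = ((-3 + (6*(-1))*(-5))*(1 + 4))*6 = ((-3 - 6*(-5))*5)*6 = ((-3 + 30)*5)*6 = (27*5)*6 = 135*6 = 810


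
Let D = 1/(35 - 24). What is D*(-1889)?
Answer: -1889/11 ≈ -171.73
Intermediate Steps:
D = 1/11 ≈ 0.090909
D*(-1889) = (1/11)*(-1889) = -1889/11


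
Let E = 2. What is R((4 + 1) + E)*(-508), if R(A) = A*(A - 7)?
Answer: 0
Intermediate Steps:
R(A) = A*(-7 + A)
R((4 + 1) + E)*(-508) = (((4 + 1) + 2)*(-7 + ((4 + 1) + 2)))*(-508) = ((5 + 2)*(-7 + (5 + 2)))*(-508) = (7*(-7 + 7))*(-508) = (7*0)*(-508) = 0*(-508) = 0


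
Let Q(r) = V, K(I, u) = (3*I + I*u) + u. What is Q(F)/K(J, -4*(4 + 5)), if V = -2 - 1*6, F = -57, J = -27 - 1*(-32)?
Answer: 8/201 ≈ 0.039801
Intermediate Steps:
J = 5 (J = -27 + 32 = 5)
V = -8 (V = -2 - 6 = -8)
K(I, u) = u + 3*I + I*u
Q(r) = -8
Q(F)/K(J, -4*(4 + 5)) = -8/(-4*(4 + 5) + 3*5 + 5*(-4*(4 + 5))) = -8/(-4*9 + 15 + 5*(-4*9)) = -8/(-36 + 15 + 5*(-36)) = -8/(-36 + 15 - 180) = -8/(-201) = -8*(-1/201) = 8/201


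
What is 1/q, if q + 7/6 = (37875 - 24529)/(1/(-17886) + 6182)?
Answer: 663427506/658240579 ≈ 1.0079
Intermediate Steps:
q = 658240579/663427506 (q = -7/6 + (37875 - 24529)/(1/(-17886) + 6182) = -7/6 + 13346/(-1/17886 + 6182) = -7/6 + 13346/(110571251/17886) = -7/6 + 13346*(17886/110571251) = -7/6 + 238706556/110571251 = 658240579/663427506 ≈ 0.99218)
1/q = 1/(658240579/663427506) = 663427506/658240579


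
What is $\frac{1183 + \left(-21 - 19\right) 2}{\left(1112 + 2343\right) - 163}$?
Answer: $\frac{1103}{3292} \approx 0.33505$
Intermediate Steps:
$\frac{1183 + \left(-21 - 19\right) 2}{\left(1112 + 2343\right) - 163} = \frac{1183 - 80}{3455 + \left(-1291 + 1128\right)} = \frac{1183 - 80}{3455 - 163} = \frac{1103}{3292}$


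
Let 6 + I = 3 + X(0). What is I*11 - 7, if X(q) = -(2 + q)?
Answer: -62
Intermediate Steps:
X(q) = -2 - q
I = -5 (I = -6 + (3 + (-2 - 1*0)) = -6 + (3 + (-2 + 0)) = -6 + (3 - 2) = -6 + 1 = -5)
I*11 - 7 = -5*11 - 7 = -55 - 7 = -62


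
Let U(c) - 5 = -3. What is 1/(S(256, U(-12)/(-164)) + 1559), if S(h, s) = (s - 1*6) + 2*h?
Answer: 82/169329 ≈ 0.00048426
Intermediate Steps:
U(c) = 2 (U(c) = 5 - 3 = 2)
S(h, s) = -6 + s + 2*h (S(h, s) = (s - 6) + 2*h = (-6 + s) + 2*h = -6 + s + 2*h)
1/(S(256, U(-12)/(-164)) + 1559) = 1/((-6 + 2/(-164) + 2*256) + 1559) = 1/((-6 + 2*(-1/164) + 512) + 1559) = 1/((-6 - 1/82 + 512) + 1559) = 1/(41491/82 + 1559) = 1/(169329/82) = 82/169329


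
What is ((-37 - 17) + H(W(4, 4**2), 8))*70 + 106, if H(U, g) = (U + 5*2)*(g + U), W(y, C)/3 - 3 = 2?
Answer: 36576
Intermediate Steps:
W(y, C) = 15 (W(y, C) = 9 + 3*2 = 9 + 6 = 15)
H(U, g) = (10 + U)*(U + g) (H(U, g) = (U + 10)*(U + g) = (10 + U)*(U + g))
((-37 - 17) + H(W(4, 4**2), 8))*70 + 106 = ((-37 - 17) + (15**2 + 10*15 + 10*8 + 15*8))*70 + 106 = (-54 + (225 + 150 + 80 + 120))*70 + 106 = (-54 + 575)*70 + 106 = 521*70 + 106 = 36470 + 106 = 36576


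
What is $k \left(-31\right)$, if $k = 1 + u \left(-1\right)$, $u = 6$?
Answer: $155$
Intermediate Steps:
$k = -5$ ($k = 1 + 6 \left(-1\right) = 1 - 6 = -5$)
$k \left(-31\right) = \left(-5\right) \left(-31\right) = 155$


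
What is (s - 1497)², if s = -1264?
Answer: 7623121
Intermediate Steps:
(s - 1497)² = (-1264 - 1497)² = (-2761)² = 7623121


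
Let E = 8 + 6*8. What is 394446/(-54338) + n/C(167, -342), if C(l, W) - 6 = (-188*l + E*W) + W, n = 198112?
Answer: -3854500015/345616849 ≈ -11.153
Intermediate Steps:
E = 56 (E = 8 + 48 = 56)
C(l, W) = 6 - 188*l + 57*W (C(l, W) = 6 + ((-188*l + 56*W) + W) = 6 + (-188*l + 57*W) = 6 - 188*l + 57*W)
394446/(-54338) + n/C(167, -342) = 394446/(-54338) + 198112/(6 - 188*167 + 57*(-342)) = 394446*(-1/54338) + 198112/(6 - 31396 - 19494) = -197223/27169 + 198112/(-50884) = -197223/27169 + 198112*(-1/50884) = -197223/27169 - 49528/12721 = -3854500015/345616849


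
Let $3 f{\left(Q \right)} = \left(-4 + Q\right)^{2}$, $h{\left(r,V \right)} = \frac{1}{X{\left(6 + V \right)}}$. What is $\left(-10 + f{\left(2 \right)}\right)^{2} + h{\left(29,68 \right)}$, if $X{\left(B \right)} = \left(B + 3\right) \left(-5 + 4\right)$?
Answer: $\frac{52043}{693} \approx 75.098$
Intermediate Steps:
$X{\left(B \right)} = -3 - B$ ($X{\left(B \right)} = \left(3 + B\right) \left(-1\right) = -3 - B$)
$h{\left(r,V \right)} = \frac{1}{-9 - V}$ ($h{\left(r,V \right)} = \frac{1}{-3 - \left(6 + V\right)} = \frac{1}{-9 - V}$)
$f{\left(Q \right)} = \frac{\left(-4 + Q\right)^{2}}{3}$
$\left(-10 + f{\left(2 \right)}\right)^{2} + h{\left(29,68 \right)} = \left(-10 + \frac{\left(-4 + 2\right)^{2}}{3}\right)^{2} - \frac{1}{9 + 68} = \left(-10 + \frac{\left(-2\right)^{2}}{3}\right)^{2} - \frac{1}{77} = \left(-10 + \frac{1}{3} \cdot 4\right)^{2} - \frac{1}{77} = \left(-10 + \frac{4}{3}\right)^{2} - \frac{1}{77} = \left(- \frac{26}{3}\right)^{2} - \frac{1}{77} = \frac{676}{9} - \frac{1}{77} = \frac{52043}{693}$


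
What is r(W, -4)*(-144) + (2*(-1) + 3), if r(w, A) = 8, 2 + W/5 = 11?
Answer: -1151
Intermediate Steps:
W = 45 (W = -10 + 5*11 = -10 + 55 = 45)
r(W, -4)*(-144) + (2*(-1) + 3) = 8*(-144) + (2*(-1) + 3) = -1152 + (-2 + 3) = -1152 + 1 = -1151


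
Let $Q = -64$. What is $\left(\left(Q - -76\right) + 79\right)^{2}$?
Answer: $8281$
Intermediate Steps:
$\left(\left(Q - -76\right) + 79\right)^{2} = \left(\left(-64 - -76\right) + 79\right)^{2} = \left(\left(-64 + 76\right) + 79\right)^{2} = \left(12 + 79\right)^{2} = 91^{2} = 8281$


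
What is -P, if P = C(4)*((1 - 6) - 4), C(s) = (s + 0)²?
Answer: 144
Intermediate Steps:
C(s) = s²
P = -144 (P = 4²*((1 - 6) - 4) = 16*(-5 - 4) = 16*(-9) = -144)
-P = -1*(-144) = 144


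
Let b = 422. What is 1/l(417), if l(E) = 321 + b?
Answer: 1/743 ≈ 0.0013459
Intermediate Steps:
l(E) = 743 (l(E) = 321 + 422 = 743)
1/l(417) = 1/743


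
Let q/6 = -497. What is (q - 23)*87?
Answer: -261435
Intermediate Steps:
q = -2982 (q = 6*(-497) = -2982)
(q - 23)*87 = (-2982 - 23)*87 = -3005*87 = -261435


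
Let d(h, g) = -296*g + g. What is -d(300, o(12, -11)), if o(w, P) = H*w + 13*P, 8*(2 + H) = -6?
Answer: -51920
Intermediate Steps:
H = -11/4 (H = -2 + (1/8)*(-6) = -2 - 3/4 = -11/4 ≈ -2.7500)
o(w, P) = 13*P - 11*w/4 (o(w, P) = -11*w/4 + 13*P = 13*P - 11*w/4)
d(h, g) = -295*g
-d(300, o(12, -11)) = -(-295)*(13*(-11) - 11/4*12) = -(-295)*(-143 - 33) = -(-295)*(-176) = -1*51920 = -51920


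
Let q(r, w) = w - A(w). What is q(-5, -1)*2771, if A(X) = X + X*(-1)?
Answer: -2771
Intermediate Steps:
A(X) = 0 (A(X) = X - X = 0)
q(r, w) = w (q(r, w) = w - 1*0 = w + 0 = w)
q(-5, -1)*2771 = -1*2771 = -2771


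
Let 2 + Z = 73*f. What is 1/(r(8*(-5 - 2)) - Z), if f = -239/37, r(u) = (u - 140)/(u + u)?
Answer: 148/70343 ≈ 0.0021040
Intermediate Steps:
r(u) = (-140 + u)/(2*u) (r(u) = (-140 + u)/((2*u)) = (-140 + u)*(1/(2*u)) = (-140 + u)/(2*u))
f = -239/37 (f = -239*1/37 = -239/37 ≈ -6.4595)
Z = -17521/37 (Z = -2 + 73*(-239/37) = -2 - 17447/37 = -17521/37 ≈ -473.54)
1/(r(8*(-5 - 2)) - Z) = 1/((-140 + 8*(-5 - 2))/(2*((8*(-5 - 2)))) - 1*(-17521/37)) = 1/((-140 + 8*(-7))/(2*((8*(-7)))) + 17521/37) = 1/((½)*(-140 - 56)/(-56) + 17521/37) = 1/((½)*(-1/56)*(-196) + 17521/37) = 1/(7/4 + 17521/37) = 1/(70343/148) = 148/70343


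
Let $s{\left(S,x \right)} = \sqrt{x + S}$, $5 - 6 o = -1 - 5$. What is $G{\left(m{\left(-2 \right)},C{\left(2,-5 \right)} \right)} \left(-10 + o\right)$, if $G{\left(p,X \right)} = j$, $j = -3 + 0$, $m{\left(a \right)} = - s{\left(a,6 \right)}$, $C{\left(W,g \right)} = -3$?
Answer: $\frac{49}{2} \approx 24.5$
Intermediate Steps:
$o = \frac{11}{6}$ ($o = \frac{5}{6} - \frac{-1 - 5}{6} = \frac{5}{6} - -1 = \frac{5}{6} + 1 = \frac{11}{6} \approx 1.8333$)
$s{\left(S,x \right)} = \sqrt{S + x}$
$m{\left(a \right)} = - \sqrt{6 + a}$ ($m{\left(a \right)} = - \sqrt{a + 6} = - \sqrt{6 + a}$)
$j = -3$
$G{\left(p,X \right)} = -3$
$G{\left(m{\left(-2 \right)},C{\left(2,-5 \right)} \right)} \left(-10 + o\right) = - 3 \left(-10 + \frac{11}{6}\right) = \left(-3\right) \left(- \frac{49}{6}\right) = \frac{49}{2}$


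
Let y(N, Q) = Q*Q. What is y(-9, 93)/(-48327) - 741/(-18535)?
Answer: -41499636/298580315 ≈ -0.13899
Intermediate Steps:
y(N, Q) = Q**2
y(-9, 93)/(-48327) - 741/(-18535) = 93**2/(-48327) - 741/(-18535) = 8649*(-1/48327) - 741*(-1/18535) = -2883/16109 + 741/18535 = -41499636/298580315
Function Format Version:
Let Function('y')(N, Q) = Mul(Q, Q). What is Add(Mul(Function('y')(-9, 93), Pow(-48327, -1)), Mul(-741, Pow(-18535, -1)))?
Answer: Rational(-41499636, 298580315) ≈ -0.13899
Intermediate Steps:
Function('y')(N, Q) = Pow(Q, 2)
Add(Mul(Function('y')(-9, 93), Pow(-48327, -1)), Mul(-741, Pow(-18535, -1))) = Add(Mul(Pow(93, 2), Pow(-48327, -1)), Mul(-741, Pow(-18535, -1))) = Add(Mul(8649, Rational(-1, 48327)), Mul(-741, Rational(-1, 18535))) = Add(Rational(-2883, 16109), Rational(741, 18535)) = Rational(-41499636, 298580315)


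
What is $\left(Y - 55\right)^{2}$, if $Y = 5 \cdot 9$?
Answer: $100$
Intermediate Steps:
$Y = 45$
$\left(Y - 55\right)^{2} = \left(45 - 55\right)^{2} = \left(-10\right)^{2} = 100$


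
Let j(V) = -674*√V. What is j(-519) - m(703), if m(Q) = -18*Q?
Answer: 12654 - 674*I*√519 ≈ 12654.0 - 15355.0*I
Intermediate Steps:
j(-519) - m(703) = -674*I*√519 - (-18)*703 = -674*I*√519 - 1*(-12654) = -674*I*√519 + 12654 = 12654 - 674*I*√519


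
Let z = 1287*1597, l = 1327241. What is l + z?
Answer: 3382580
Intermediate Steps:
z = 2055339
l + z = 1327241 + 2055339 = 3382580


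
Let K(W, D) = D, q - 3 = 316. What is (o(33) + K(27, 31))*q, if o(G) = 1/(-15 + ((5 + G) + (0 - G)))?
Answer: 98571/10 ≈ 9857.1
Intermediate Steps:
q = 319 (q = 3 + 316 = 319)
o(G) = -1/10 (o(G) = 1/(-15 + ((5 + G) - G)) = 1/(-15 + 5) = 1/(-10) = -1/10)
(o(33) + K(27, 31))*q = (-1/10 + 31)*319 = (309/10)*319 = 98571/10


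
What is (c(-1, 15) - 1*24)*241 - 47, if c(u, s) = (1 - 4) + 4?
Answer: -5590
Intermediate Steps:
c(u, s) = 1 (c(u, s) = -3 + 4 = 1)
(c(-1, 15) - 1*24)*241 - 47 = (1 - 1*24)*241 - 47 = (1 - 24)*241 - 47 = -23*241 - 47 = -5543 - 47 = -5590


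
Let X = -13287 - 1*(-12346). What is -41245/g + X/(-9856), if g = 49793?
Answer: -359655507/490759808 ≈ -0.73285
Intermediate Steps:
X = -941 (X = -13287 + 12346 = -941)
-41245/g + X/(-9856) = -41245/49793 - 941/(-9856) = -41245*1/49793 - 941*(-1/9856) = -41245/49793 + 941/9856 = -359655507/490759808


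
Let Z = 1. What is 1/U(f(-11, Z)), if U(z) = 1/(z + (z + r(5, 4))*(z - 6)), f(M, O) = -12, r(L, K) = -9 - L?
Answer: 456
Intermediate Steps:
U(z) = 1/(z + (-14 + z)*(-6 + z)) (U(z) = 1/(z + (z + (-9 - 1*5))*(z - 6)) = 1/(z + (z + (-9 - 5))*(-6 + z)) = 1/(z + (z - 14)*(-6 + z)) = 1/(z + (-14 + z)*(-6 + z)))
1/U(f(-11, Z)) = 1/(1/(84 + (-12)² - 19*(-12))) = 1/(1/(84 + 144 + 228)) = 1/(1/456) = 456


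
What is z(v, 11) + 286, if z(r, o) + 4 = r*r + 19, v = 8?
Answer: 365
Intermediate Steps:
z(r, o) = 15 + r**2 (z(r, o) = -4 + (r*r + 19) = -4 + (r**2 + 19) = -4 + (19 + r**2) = 15 + r**2)
z(v, 11) + 286 = (15 + 8**2) + 286 = (15 + 64) + 286 = 79 + 286 = 365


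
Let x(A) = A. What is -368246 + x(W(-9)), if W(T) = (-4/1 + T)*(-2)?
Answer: -368220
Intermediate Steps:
W(T) = 8 - 2*T (W(T) = (-4*1 + T)*(-2) = (-4 + T)*(-2) = 8 - 2*T)
-368246 + x(W(-9)) = -368246 + (8 - 2*(-9)) = -368246 + (8 + 18) = -368246 + 26 = -368220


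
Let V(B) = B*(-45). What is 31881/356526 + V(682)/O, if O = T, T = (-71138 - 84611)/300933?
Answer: 99780258512633/1682683878 ≈ 59298.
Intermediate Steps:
V(B) = -45*B
T = -155749/300933 (T = -155749*1/300933 = -155749/300933 ≈ -0.51755)
O = -155749/300933 ≈ -0.51755
31881/356526 + V(682)/O = 31881/356526 + (-45*682)/(-155749/300933) = 31881*(1/356526) - 30690*(-300933/155749) = 10627/118842 + 839603070/14159 = 99780258512633/1682683878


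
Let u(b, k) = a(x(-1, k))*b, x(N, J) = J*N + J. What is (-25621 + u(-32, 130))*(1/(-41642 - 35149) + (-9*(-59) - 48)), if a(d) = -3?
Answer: -946723577300/76791 ≈ -1.2329e+7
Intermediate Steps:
x(N, J) = J + J*N
u(b, k) = -3*b
(-25621 + u(-32, 130))*(1/(-41642 - 35149) + (-9*(-59) - 48)) = (-25621 - 3*(-32))*(1/(-41642 - 35149) + (-9*(-59) - 48)) = (-25621 + 96)*(1/(-76791) + (531 - 48)) = -25525*(-1/76791 + 483) = -25525*37090052/76791 = -946723577300/76791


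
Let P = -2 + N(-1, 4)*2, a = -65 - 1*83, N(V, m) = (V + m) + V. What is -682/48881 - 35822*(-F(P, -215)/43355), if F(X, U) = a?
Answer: -259179815046/2119235755 ≈ -122.30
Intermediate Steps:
N(V, m) = m + 2*V
a = -148 (a = -65 - 83 = -148)
P = 2 (P = -2 + (4 + 2*(-1))*2 = -2 + (4 - 2)*2 = -2 + 2*2 = -2 + 4 = 2)
F(X, U) = -148
-682/48881 - 35822*(-F(P, -215)/43355) = -682/48881 - 35822/((-43355/(-148))) = -682*1/48881 - 35822/((-43355*(-1/148))) = -682/48881 - 35822/43355/148 = -682/48881 - 35822*148/43355 = -682/48881 - 5301656/43355 = -259179815046/2119235755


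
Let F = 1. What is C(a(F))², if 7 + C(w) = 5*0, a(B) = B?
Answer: 49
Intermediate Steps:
C(w) = -7 (C(w) = -7 + 5*0 = -7 + 0 = -7)
C(a(F))² = (-7)² = 49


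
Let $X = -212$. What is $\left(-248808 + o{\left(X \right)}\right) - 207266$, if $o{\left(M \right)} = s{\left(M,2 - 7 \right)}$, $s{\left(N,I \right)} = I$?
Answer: $-456079$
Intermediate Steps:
$o{\left(M \right)} = -5$ ($o{\left(M \right)} = 2 - 7 = -5$)
$\left(-248808 + o{\left(X \right)}\right) - 207266 = \left(-248808 - 5\right) - 207266 = -248813 - 207266 = -456079$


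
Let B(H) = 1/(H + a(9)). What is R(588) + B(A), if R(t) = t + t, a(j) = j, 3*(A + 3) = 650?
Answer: 785571/668 ≈ 1176.0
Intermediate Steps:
A = 641/3 (A = -3 + (1/3)*650 = -3 + 650/3 = 641/3 ≈ 213.67)
R(t) = 2*t
B(H) = 1/(9 + H) (B(H) = 1/(H + 9) = 1/(9 + H))
R(588) + B(A) = 2*588 + 1/(9 + 641/3) = 1176 + 1/(668/3) = 1176 + 3/668 = 785571/668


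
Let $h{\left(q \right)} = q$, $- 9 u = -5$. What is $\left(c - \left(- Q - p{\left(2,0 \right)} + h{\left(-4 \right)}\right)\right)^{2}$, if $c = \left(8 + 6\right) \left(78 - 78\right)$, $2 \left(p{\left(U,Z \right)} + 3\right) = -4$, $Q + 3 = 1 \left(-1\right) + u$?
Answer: $\frac{1600}{81} \approx 19.753$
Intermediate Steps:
$u = \frac{5}{9}$ ($u = \left(- \frac{1}{9}\right) \left(-5\right) = \frac{5}{9} \approx 0.55556$)
$Q = - \frac{31}{9}$ ($Q = -3 + \left(1 \left(-1\right) + \frac{5}{9}\right) = -3 + \left(-1 + \frac{5}{9}\right) = -3 - \frac{4}{9} = - \frac{31}{9} \approx -3.4444$)
$p{\left(U,Z \right)} = -5$ ($p{\left(U,Z \right)} = -3 + \frac{1}{2} \left(-4\right) = -3 - 2 = -5$)
$c = 0$ ($c = 14 \cdot 0 = 0$)
$\left(c - \left(- Q - p{\left(2,0 \right)} + h{\left(-4 \right)}\right)\right)^{2} = \left(0 - \left(1 + \frac{31}{9}\right)\right)^{2} = \left(0 - \frac{40}{9}\right)^{2} = \left(- \frac{40}{9}\right)^{2} = \frac{1600}{81}$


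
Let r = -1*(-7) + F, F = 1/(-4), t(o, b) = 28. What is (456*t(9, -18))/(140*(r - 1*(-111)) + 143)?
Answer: 3192/4157 ≈ 0.76786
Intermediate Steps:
F = -¼ ≈ -0.25000
r = 27/4 (r = -1*(-7) - ¼ = 7 - ¼ = 27/4 ≈ 6.7500)
(456*t(9, -18))/(140*(r - 1*(-111)) + 143) = (456*28)/(140*(27/4 - 1*(-111)) + 143) = 12768/(140*(27/4 + 111) + 143) = 12768/(140*(471/4) + 143) = 12768/(16485 + 143) = 12768/16628 = 12768*(1/16628) = 3192/4157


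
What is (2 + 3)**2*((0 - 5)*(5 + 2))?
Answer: -875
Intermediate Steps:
(2 + 3)**2*((0 - 5)*(5 + 2)) = 5**2*(-5*7) = 25*(-35) = -875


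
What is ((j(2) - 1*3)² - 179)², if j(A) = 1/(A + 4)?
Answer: 37884025/1296 ≈ 29232.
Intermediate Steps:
j(A) = 1/(4 + A)
((j(2) - 1*3)² - 179)² = ((1/(4 + 2) - 1*3)² - 179)² = ((1/6 - 3)² - 179)² = ((⅙ - 3)² - 179)² = ((-17/6)² - 179)² = (289/36 - 179)² = (-6155/36)² = 37884025/1296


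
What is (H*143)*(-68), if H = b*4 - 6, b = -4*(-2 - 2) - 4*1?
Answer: -408408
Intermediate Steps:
b = 12 (b = -4*(-4) - 4 = 16 - 4 = 12)
H = 42 (H = 12*4 - 6 = 48 - 6 = 42)
(H*143)*(-68) = (42*143)*(-68) = 6006*(-68) = -408408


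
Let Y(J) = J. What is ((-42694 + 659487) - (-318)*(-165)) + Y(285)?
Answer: 564608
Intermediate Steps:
((-42694 + 659487) - (-318)*(-165)) + Y(285) = ((-42694 + 659487) - (-318)*(-165)) + 285 = (616793 - 1*52470) + 285 = (616793 - 52470) + 285 = 564323 + 285 = 564608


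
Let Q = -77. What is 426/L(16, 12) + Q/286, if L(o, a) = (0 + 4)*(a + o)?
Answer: 2573/728 ≈ 3.5343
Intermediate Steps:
L(o, a) = 4*a + 4*o (L(o, a) = 4*(a + o) = 4*a + 4*o)
426/L(16, 12) + Q/286 = 426/(4*12 + 4*16) - 77/286 = 426/(48 + 64) - 77*1/286 = 426/112 - 7/26 = 426*(1/112) - 7/26 = 213/56 - 7/26 = 2573/728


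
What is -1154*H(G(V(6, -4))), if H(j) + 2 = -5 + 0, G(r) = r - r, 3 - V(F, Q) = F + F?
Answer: 8078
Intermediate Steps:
V(F, Q) = 3 - 2*F (V(F, Q) = 3 - (F + F) = 3 - 2*F)
G(r) = 0
H(j) = -7 (H(j) = -2 + (-5 + 0) = -2 - 5 = -7)
-1154*H(G(V(6, -4))) = -1154*(-7) = 8078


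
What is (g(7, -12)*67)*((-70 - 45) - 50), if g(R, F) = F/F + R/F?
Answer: -18425/4 ≈ -4606.3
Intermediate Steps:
g(R, F) = 1 + R/F
(g(7, -12)*67)*((-70 - 45) - 50) = (((-12 + 7)/(-12))*67)*((-70 - 45) - 50) = (-1/12*(-5)*67)*(-115 - 50) = ((5/12)*67)*(-165) = (335/12)*(-165) = -18425/4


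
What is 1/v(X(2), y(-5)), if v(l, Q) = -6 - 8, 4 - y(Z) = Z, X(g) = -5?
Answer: -1/14 ≈ -0.071429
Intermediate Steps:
y(Z) = 4 - Z
v(l, Q) = -14
1/v(X(2), y(-5)) = 1/(-14) = -1/14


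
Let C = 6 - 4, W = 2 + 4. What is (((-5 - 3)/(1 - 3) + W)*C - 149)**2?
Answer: 16641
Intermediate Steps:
W = 6
C = 2
(((-5 - 3)/(1 - 3) + W)*C - 149)**2 = (((-5 - 3)/(1 - 3) + 6)*2 - 149)**2 = ((-8/(-2) + 6)*2 - 149)**2 = ((-8*(-1/2) + 6)*2 - 149)**2 = ((4 + 6)*2 - 149)**2 = (10*2 - 149)**2 = (20 - 149)**2 = (-129)**2 = 16641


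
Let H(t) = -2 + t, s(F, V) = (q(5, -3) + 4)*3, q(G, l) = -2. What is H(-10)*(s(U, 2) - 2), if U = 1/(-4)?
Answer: -48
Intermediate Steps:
U = -1/4 ≈ -0.25000
s(F, V) = 6 (s(F, V) = (-2 + 4)*3 = 2*3 = 6)
H(-10)*(s(U, 2) - 2) = (-2 - 10)*(6 - 2) = -12*4 = -48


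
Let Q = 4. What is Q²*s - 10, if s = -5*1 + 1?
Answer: -74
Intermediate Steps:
s = -4 (s = -5 + 1 = -4)
Q²*s - 10 = 4²*(-4) - 10 = 16*(-4) - 10 = -64 - 10 = -74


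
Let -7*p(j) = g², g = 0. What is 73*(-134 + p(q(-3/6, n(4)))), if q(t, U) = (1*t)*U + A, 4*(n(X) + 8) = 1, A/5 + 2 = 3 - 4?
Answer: -9782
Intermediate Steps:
A = -15 (A = -10 + 5*(3 - 4) = -10 + 5*(-1) = -10 - 5 = -15)
n(X) = -31/4 (n(X) = -8 + (¼)*1 = -8 + ¼ = -31/4)
q(t, U) = -15 + U*t (q(t, U) = (1*t)*U - 15 = t*U - 15 = U*t - 15 = -15 + U*t)
p(j) = 0 (p(j) = -⅐*0² = -⅐*0 = 0)
73*(-134 + p(q(-3/6, n(4)))) = 73*(-134 + 0) = 73*(-134) = -9782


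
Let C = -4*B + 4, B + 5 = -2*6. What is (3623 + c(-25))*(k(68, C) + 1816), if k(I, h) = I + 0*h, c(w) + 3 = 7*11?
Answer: 6965148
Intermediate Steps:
B = -17 (B = -5 - 2*6 = -5 - 12 = -17)
c(w) = 74 (c(w) = -3 + 7*11 = -3 + 77 = 74)
C = 72 (C = -4*(-17) + 4 = 68 + 4 = 72)
k(I, h) = I (k(I, h) = I + 0 = I)
(3623 + c(-25))*(k(68, C) + 1816) = (3623 + 74)*(68 + 1816) = 3697*1884 = 6965148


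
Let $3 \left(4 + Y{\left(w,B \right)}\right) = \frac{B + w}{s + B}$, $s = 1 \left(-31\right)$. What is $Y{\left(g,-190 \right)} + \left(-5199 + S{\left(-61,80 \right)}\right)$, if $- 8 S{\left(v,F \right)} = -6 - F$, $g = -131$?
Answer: $- \frac{4589521}{884} \approx -5191.8$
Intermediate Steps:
$s = -31$
$Y{\left(w,B \right)} = -4 + \frac{B + w}{3 \left(-31 + B\right)}$ ($Y{\left(w,B \right)} = -4 + \frac{\left(B + w\right) \frac{1}{-31 + B}}{3} = -4 + \frac{\frac{1}{-31 + B} \left(B + w\right)}{3} = -4 + \frac{B + w}{3 \left(-31 + B\right)}$)
$S{\left(v,F \right)} = \frac{3}{4} + \frac{F}{8}$ ($S{\left(v,F \right)} = - \frac{-6 - F}{8} = \frac{3}{4} + \frac{F}{8}$)
$Y{\left(g,-190 \right)} + \left(-5199 + S{\left(-61,80 \right)}\right) = \frac{372 - 131 - -2090}{3 \left(-31 - 190\right)} + \left(-5199 + \left(\frac{3}{4} + \frac{1}{8} \cdot 80\right)\right) = \frac{372 - 131 + 2090}{3 \left(-221\right)} + \left(-5199 + \left(\frac{3}{4} + 10\right)\right) = \frac{1}{3} \left(- \frac{1}{221}\right) 2331 + \left(-5199 + \frac{43}{4}\right) = - \frac{777}{221} - \frac{20753}{4} = - \frac{4589521}{884}$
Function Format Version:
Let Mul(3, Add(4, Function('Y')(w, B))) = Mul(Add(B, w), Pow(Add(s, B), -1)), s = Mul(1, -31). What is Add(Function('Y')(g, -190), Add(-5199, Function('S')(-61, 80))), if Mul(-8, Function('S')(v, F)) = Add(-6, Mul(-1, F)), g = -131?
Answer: Rational(-4589521, 884) ≈ -5191.8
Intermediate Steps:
s = -31
Function('Y')(w, B) = Add(-4, Mul(Rational(1, 3), Pow(Add(-31, B), -1), Add(B, w))) (Function('Y')(w, B) = Add(-4, Mul(Rational(1, 3), Mul(Add(B, w), Pow(Add(-31, B), -1)))) = Add(-4, Mul(Rational(1, 3), Mul(Pow(Add(-31, B), -1), Add(B, w)))) = Add(-4, Mul(Rational(1, 3), Pow(Add(-31, B), -1), Add(B, w))))
Function('S')(v, F) = Add(Rational(3, 4), Mul(Rational(1, 8), F)) (Function('S')(v, F) = Mul(Rational(-1, 8), Add(-6, Mul(-1, F))) = Add(Rational(3, 4), Mul(Rational(1, 8), F)))
Add(Function('Y')(g, -190), Add(-5199, Function('S')(-61, 80))) = Add(Mul(Rational(1, 3), Pow(Add(-31, -190), -1), Add(372, -131, Mul(-11, -190))), Add(-5199, Add(Rational(3, 4), Mul(Rational(1, 8), 80)))) = Add(Mul(Rational(1, 3), Pow(-221, -1), Add(372, -131, 2090)), Add(-5199, Add(Rational(3, 4), 10))) = Add(Mul(Rational(1, 3), Rational(-1, 221), 2331), Add(-5199, Rational(43, 4))) = Add(Rational(-777, 221), Rational(-20753, 4)) = Rational(-4589521, 884)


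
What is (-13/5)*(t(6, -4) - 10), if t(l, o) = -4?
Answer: 182/5 ≈ 36.400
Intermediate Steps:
(-13/5)*(t(6, -4) - 10) = (-13/5)*(-4 - 10) = -13*1/5*(-14) = -13/5*(-14) = 182/5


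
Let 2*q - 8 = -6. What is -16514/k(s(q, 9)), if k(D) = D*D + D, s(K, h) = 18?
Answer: -8257/171 ≈ -48.287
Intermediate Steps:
q = 1 (q = 4 + (1/2)*(-6) = 4 - 3 = 1)
k(D) = D + D**2 (k(D) = D**2 + D = D + D**2)
-16514/k(s(q, 9)) = -16514*1/(18*(1 + 18)) = -16514/(18*19) = -16514/342 = -16514*1/342 = -8257/171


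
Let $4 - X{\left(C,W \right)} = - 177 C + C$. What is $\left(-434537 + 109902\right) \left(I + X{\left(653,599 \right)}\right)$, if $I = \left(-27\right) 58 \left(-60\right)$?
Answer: $-67813654420$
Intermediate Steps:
$I = 93960$ ($I = \left(-1566\right) \left(-60\right) = 93960$)
$X{\left(C,W \right)} = 4 + 176 C$ ($X{\left(C,W \right)} = 4 - \left(- 177 C + C\right) = 4 - - 176 C = 4 + 176 C$)
$\left(-434537 + 109902\right) \left(I + X{\left(653,599 \right)}\right) = \left(-434537 + 109902\right) \left(93960 + \left(4 + 176 \cdot 653\right)\right) = - 324635 \left(93960 + \left(4 + 114928\right)\right) = - 324635 \left(93960 + 114932\right) = \left(-324635\right) 208892 = -67813654420$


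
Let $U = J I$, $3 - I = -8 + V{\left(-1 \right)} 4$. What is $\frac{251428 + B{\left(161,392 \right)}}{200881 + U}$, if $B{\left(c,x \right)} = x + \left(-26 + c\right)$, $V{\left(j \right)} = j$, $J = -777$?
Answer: $\frac{251955}{189226} \approx 1.3315$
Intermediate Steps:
$B{\left(c,x \right)} = -26 + c + x$
$I = 15$ ($I = 3 - \left(-8 - 4\right) = 3 - -12 = 3 + 12 = 15$)
$U = -11655$ ($U = \left(-777\right) 15 = -11655$)
$\frac{251428 + B{\left(161,392 \right)}}{200881 + U} = \frac{251428 + \left(-26 + 161 + 392\right)}{200881 - 11655} = \frac{251428 + 527}{189226} = 251955 \cdot \frac{1}{189226} = \frac{251955}{189226}$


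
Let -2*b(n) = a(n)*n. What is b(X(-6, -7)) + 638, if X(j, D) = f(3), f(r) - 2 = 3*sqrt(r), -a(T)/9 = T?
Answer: 1555/2 + 54*sqrt(3) ≈ 871.03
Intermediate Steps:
a(T) = -9*T
f(r) = 2 + 3*sqrt(r)
X(j, D) = 2 + 3*sqrt(3)
b(n) = 9*n**2/2 (b(n) = -(-9*n)*n/2 = -(-9)*n**2/2 = 9*n**2/2)
b(X(-6, -7)) + 638 = 9*(2 + 3*sqrt(3))**2/2 + 638 = 638 + 9*(2 + 3*sqrt(3))**2/2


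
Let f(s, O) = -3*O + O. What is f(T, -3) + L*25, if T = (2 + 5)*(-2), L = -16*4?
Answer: -1594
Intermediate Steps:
L = -64
T = -14 (T = 7*(-2) = -14)
f(s, O) = -2*O
f(T, -3) + L*25 = -2*(-3) - 64*25 = 6 - 1600 = -1594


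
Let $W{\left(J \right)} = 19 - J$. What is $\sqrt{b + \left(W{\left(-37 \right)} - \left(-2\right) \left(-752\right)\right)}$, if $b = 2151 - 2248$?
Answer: $i \sqrt{1545} \approx 39.307 i$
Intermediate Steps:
$b = -97$
$\sqrt{b + \left(W{\left(-37 \right)} - \left(-2\right) \left(-752\right)\right)} = \sqrt{-97 + \left(\left(19 - -37\right) - \left(-2\right) \left(-752\right)\right)} = \sqrt{-97 + \left(\left(19 + 37\right) - 1504\right)} = \sqrt{-97 + \left(56 - 1504\right)} = \sqrt{-97 - 1448} = \sqrt{-1545} = i \sqrt{1545}$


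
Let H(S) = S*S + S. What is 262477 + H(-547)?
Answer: 561139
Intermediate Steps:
H(S) = S + S² (H(S) = S² + S = S + S²)
262477 + H(-547) = 262477 - 547*(1 - 547) = 262477 - 547*(-546) = 262477 + 298662 = 561139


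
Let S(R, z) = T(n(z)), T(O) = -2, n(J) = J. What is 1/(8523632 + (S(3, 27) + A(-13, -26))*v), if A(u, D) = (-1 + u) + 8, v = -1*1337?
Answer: 1/8534328 ≈ 1.1717e-7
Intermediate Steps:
v = -1337
S(R, z) = -2
A(u, D) = 7 + u
1/(8523632 + (S(3, 27) + A(-13, -26))*v) = 1/(8523632 + (-2 + (7 - 13))*(-1337)) = 1/(8523632 + (-2 - 6)*(-1337)) = 1/(8523632 - 8*(-1337)) = 1/(8523632 + 10696) = 1/8534328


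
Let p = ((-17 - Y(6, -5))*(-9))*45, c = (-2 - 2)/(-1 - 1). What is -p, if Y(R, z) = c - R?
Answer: -5265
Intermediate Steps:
c = 2 (c = -4/(-2) = -4*(-½) = 2)
Y(R, z) = 2 - R
p = 5265 (p = ((-17 - (2 - 1*6))*(-9))*45 = ((-17 - (2 - 6))*(-9))*45 = ((-17 - 1*(-4))*(-9))*45 = ((-17 + 4)*(-9))*45 = -13*(-9)*45 = 117*45 = 5265)
-p = -1*5265 = -5265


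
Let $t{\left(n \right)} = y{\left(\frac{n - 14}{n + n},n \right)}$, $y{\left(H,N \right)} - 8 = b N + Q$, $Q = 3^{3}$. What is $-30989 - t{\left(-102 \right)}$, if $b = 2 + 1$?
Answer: $-30718$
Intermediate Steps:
$b = 3$
$Q = 27$
$y{\left(H,N \right)} = 35 + 3 N$ ($y{\left(H,N \right)} = 8 + \left(3 N + 27\right) = 8 + \left(27 + 3 N\right) = 35 + 3 N$)
$t{\left(n \right)} = 35 + 3 n$
$-30989 - t{\left(-102 \right)} = -30989 - \left(35 + 3 \left(-102\right)\right) = -30989 - \left(35 - 306\right) = -30989 - -271 = -30989 + 271 = -30718$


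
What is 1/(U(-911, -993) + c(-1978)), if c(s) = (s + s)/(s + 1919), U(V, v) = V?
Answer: -59/49793 ≈ -0.0011849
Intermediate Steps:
c(s) = 2*s/(1919 + s) (c(s) = (2*s)/(1919 + s) = 2*s/(1919 + s))
1/(U(-911, -993) + c(-1978)) = 1/(-911 + 2*(-1978)/(1919 - 1978)) = 1/(-911 + 2*(-1978)/(-59)) = 1/(-911 + 2*(-1978)*(-1/59)) = 1/(-911 + 3956/59) = 1/(-49793/59) = -59/49793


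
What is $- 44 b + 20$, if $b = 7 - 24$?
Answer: $768$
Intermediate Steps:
$b = -17$
$- 44 b + 20 = \left(-44\right) \left(-17\right) + 20 = 748 + 20 = 768$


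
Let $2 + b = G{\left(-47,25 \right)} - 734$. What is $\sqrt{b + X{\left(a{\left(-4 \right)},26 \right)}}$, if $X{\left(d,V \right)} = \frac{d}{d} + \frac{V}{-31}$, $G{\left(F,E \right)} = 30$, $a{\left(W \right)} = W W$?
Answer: $\frac{i \sqrt{678311}}{31} \approx 26.568 i$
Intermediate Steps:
$a{\left(W \right)} = W^{2}$
$X{\left(d,V \right)} = 1 - \frac{V}{31}$ ($X{\left(d,V \right)} = 1 + V \left(- \frac{1}{31}\right) = 1 - \frac{V}{31}$)
$b = -706$ ($b = -2 + \left(30 - 734\right) = -2 - 704 = -706$)
$\sqrt{b + X{\left(a{\left(-4 \right)},26 \right)}} = \sqrt{-706 + \left(1 - \frac{26}{31}\right)} = \sqrt{-706 + \frac{5}{31}} = \sqrt{- \frac{21881}{31}} = \frac{i \sqrt{678311}}{31}$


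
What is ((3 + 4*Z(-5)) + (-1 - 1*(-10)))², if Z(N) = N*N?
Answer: 12544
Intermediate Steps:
Z(N) = N²
((3 + 4*Z(-5)) + (-1 - 1*(-10)))² = ((3 + 4*(-5)²) + (-1 - 1*(-10)))² = ((3 + 4*25) + (-1 + 10))² = ((3 + 100) + 9)² = (103 + 9)² = 112² = 12544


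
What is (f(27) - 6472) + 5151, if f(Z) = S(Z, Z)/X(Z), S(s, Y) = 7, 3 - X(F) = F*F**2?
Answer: -25997287/19680 ≈ -1321.0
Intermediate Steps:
X(F) = 3 - F**3 (X(F) = 3 - F*F**2 = 3 - F**3)
f(Z) = 7/(3 - Z**3)
(f(27) - 6472) + 5151 = (-7/(-3 + 27**3) - 6472) + 5151 = (-7/(-3 + 19683) - 6472) + 5151 = (-7/19680 - 6472) + 5151 = -127368967/19680 + 5151 = -25997287/19680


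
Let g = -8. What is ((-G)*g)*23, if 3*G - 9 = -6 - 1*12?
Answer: -552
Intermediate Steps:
G = -3 (G = 3 + (-6 - 1*12)/3 = 3 + (-6 - 12)/3 = 3 + (⅓)*(-18) = 3 - 6 = -3)
((-G)*g)*23 = (-1*(-3)*(-8))*23 = (3*(-8))*23 = -24*23 = -552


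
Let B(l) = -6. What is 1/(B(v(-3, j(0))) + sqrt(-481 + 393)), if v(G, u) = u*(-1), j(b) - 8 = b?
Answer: -3/62 - I*sqrt(22)/62 ≈ -0.048387 - 0.075652*I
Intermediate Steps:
j(b) = 8 + b
v(G, u) = -u
1/(B(v(-3, j(0))) + sqrt(-481 + 393)) = 1/(-6 + sqrt(-481 + 393)) = 1/(-6 + sqrt(-88)) = 1/(-6 + 2*I*sqrt(22))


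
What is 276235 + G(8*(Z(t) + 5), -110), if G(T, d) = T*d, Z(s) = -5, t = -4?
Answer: 276235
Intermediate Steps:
276235 + G(8*(Z(t) + 5), -110) = 276235 + (8*(-5 + 5))*(-110) = 276235 + (8*0)*(-110) = 276235 + 0*(-110) = 276235 + 0 = 276235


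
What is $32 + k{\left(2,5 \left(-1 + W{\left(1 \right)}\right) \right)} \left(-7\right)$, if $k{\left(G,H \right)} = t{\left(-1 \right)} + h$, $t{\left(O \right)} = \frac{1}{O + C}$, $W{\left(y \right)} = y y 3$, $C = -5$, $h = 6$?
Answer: $- \frac{53}{6} \approx -8.8333$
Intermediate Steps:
$W{\left(y \right)} = 3 y^{2}$ ($W{\left(y \right)} = y^{2} \cdot 3 = 3 y^{2}$)
$t{\left(O \right)} = \frac{1}{-5 + O}$ ($t{\left(O \right)} = \frac{1}{O - 5} = \frac{1}{-5 + O}$)
$k{\left(G,H \right)} = \frac{35}{6}$ ($k{\left(G,H \right)} = \frac{1}{-5 - 1} + 6 = \frac{1}{-6} + 6 = - \frac{1}{6} + 6 = \frac{35}{6}$)
$32 + k{\left(2,5 \left(-1 + W{\left(1 \right)}\right) \right)} \left(-7\right) = 32 + \frac{35}{6} \left(-7\right) = 32 - \frac{245}{6} = - \frac{53}{6}$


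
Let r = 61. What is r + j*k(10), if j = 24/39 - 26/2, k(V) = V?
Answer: -817/13 ≈ -62.846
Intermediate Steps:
j = -161/13 (j = 24*(1/39) - 26*½ = 8/13 - 13 = -161/13 ≈ -12.385)
r + j*k(10) = 61 - 161/13*10 = 61 - 1610/13 = -817/13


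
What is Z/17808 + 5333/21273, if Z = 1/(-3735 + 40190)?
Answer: 164863509733/657630118320 ≈ 0.25069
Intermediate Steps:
Z = 1/36455 ≈ 2.7431e-5
Z/17808 + 5333/21273 = (1/36455)/17808 + 5333/21273 = (1/36455)*(1/17808) + 5333*(1/21273) = 1/649190640 + 5333/21273 = 164863509733/657630118320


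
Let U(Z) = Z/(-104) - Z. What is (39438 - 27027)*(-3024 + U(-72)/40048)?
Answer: -19539456810741/520624 ≈ -3.7531e+7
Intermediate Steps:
U(Z) = -105*Z/104 (U(Z) = Z*(-1/104) - Z = -Z/104 - Z = -105*Z/104)
(39438 - 27027)*(-3024 + U(-72)/40048) = (39438 - 27027)*(-3024 - 105/104*(-72)/40048) = 12411*(-3024 + (945/13)*(1/40048)) = 12411*(-3024 + 945/520624) = 12411*(-1574366031/520624) = -19539456810741/520624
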